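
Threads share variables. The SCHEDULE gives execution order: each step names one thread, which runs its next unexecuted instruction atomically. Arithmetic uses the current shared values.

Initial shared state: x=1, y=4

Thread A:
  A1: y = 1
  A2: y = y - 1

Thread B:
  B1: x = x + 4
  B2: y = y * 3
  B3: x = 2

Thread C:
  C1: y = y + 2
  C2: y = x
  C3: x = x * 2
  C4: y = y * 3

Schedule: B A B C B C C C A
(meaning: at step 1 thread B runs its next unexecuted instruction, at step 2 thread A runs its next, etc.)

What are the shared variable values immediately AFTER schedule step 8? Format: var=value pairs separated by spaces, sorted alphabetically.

Step 1: thread B executes B1 (x = x + 4). Shared: x=5 y=4. PCs: A@0 B@1 C@0
Step 2: thread A executes A1 (y = 1). Shared: x=5 y=1. PCs: A@1 B@1 C@0
Step 3: thread B executes B2 (y = y * 3). Shared: x=5 y=3. PCs: A@1 B@2 C@0
Step 4: thread C executes C1 (y = y + 2). Shared: x=5 y=5. PCs: A@1 B@2 C@1
Step 5: thread B executes B3 (x = 2). Shared: x=2 y=5. PCs: A@1 B@3 C@1
Step 6: thread C executes C2 (y = x). Shared: x=2 y=2. PCs: A@1 B@3 C@2
Step 7: thread C executes C3 (x = x * 2). Shared: x=4 y=2. PCs: A@1 B@3 C@3
Step 8: thread C executes C4 (y = y * 3). Shared: x=4 y=6. PCs: A@1 B@3 C@4

Answer: x=4 y=6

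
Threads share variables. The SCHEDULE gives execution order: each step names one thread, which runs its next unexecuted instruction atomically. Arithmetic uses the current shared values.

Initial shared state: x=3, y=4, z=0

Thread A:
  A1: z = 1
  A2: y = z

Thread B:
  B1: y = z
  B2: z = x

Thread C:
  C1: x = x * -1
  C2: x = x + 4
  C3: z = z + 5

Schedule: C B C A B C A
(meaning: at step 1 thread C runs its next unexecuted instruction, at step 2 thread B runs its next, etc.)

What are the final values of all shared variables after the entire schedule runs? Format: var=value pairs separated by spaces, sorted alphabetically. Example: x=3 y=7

Answer: x=1 y=6 z=6

Derivation:
Step 1: thread C executes C1 (x = x * -1). Shared: x=-3 y=4 z=0. PCs: A@0 B@0 C@1
Step 2: thread B executes B1 (y = z). Shared: x=-3 y=0 z=0. PCs: A@0 B@1 C@1
Step 3: thread C executes C2 (x = x + 4). Shared: x=1 y=0 z=0. PCs: A@0 B@1 C@2
Step 4: thread A executes A1 (z = 1). Shared: x=1 y=0 z=1. PCs: A@1 B@1 C@2
Step 5: thread B executes B2 (z = x). Shared: x=1 y=0 z=1. PCs: A@1 B@2 C@2
Step 6: thread C executes C3 (z = z + 5). Shared: x=1 y=0 z=6. PCs: A@1 B@2 C@3
Step 7: thread A executes A2 (y = z). Shared: x=1 y=6 z=6. PCs: A@2 B@2 C@3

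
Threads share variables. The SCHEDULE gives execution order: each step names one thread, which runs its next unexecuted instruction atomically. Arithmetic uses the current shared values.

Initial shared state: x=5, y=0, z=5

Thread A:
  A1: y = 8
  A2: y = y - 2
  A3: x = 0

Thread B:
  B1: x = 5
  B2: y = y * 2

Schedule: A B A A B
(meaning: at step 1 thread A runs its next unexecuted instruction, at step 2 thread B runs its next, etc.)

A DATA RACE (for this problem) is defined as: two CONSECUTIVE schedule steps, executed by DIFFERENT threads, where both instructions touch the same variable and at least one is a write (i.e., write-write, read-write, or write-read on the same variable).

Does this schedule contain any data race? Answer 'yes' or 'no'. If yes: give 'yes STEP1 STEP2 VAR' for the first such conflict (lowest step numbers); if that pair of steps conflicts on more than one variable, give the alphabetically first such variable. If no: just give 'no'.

Steps 1,2: A(r=-,w=y) vs B(r=-,w=x). No conflict.
Steps 2,3: B(r=-,w=x) vs A(r=y,w=y). No conflict.
Steps 3,4: same thread (A). No race.
Steps 4,5: A(r=-,w=x) vs B(r=y,w=y). No conflict.

Answer: no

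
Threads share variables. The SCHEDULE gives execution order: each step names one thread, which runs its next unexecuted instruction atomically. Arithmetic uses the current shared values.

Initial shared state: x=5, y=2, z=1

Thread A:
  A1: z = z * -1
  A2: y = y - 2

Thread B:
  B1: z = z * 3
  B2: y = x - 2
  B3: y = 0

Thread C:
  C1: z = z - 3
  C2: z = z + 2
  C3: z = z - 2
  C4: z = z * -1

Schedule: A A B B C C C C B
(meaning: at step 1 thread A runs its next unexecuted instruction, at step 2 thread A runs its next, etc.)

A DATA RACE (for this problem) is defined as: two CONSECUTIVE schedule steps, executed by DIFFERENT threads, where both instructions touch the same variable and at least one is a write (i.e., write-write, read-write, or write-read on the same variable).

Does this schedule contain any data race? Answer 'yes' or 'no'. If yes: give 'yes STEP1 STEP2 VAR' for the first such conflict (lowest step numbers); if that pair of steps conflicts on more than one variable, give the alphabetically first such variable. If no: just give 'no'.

Answer: no

Derivation:
Steps 1,2: same thread (A). No race.
Steps 2,3: A(r=y,w=y) vs B(r=z,w=z). No conflict.
Steps 3,4: same thread (B). No race.
Steps 4,5: B(r=x,w=y) vs C(r=z,w=z). No conflict.
Steps 5,6: same thread (C). No race.
Steps 6,7: same thread (C). No race.
Steps 7,8: same thread (C). No race.
Steps 8,9: C(r=z,w=z) vs B(r=-,w=y). No conflict.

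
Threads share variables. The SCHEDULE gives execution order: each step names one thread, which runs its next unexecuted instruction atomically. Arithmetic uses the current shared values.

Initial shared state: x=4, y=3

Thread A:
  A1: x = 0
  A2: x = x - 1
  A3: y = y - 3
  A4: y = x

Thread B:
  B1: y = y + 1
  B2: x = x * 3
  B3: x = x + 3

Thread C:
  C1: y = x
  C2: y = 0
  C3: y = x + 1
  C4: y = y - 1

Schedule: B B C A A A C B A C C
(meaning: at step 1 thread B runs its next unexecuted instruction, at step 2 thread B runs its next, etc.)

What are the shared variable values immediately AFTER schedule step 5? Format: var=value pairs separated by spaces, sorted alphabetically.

Answer: x=-1 y=12

Derivation:
Step 1: thread B executes B1 (y = y + 1). Shared: x=4 y=4. PCs: A@0 B@1 C@0
Step 2: thread B executes B2 (x = x * 3). Shared: x=12 y=4. PCs: A@0 B@2 C@0
Step 3: thread C executes C1 (y = x). Shared: x=12 y=12. PCs: A@0 B@2 C@1
Step 4: thread A executes A1 (x = 0). Shared: x=0 y=12. PCs: A@1 B@2 C@1
Step 5: thread A executes A2 (x = x - 1). Shared: x=-1 y=12. PCs: A@2 B@2 C@1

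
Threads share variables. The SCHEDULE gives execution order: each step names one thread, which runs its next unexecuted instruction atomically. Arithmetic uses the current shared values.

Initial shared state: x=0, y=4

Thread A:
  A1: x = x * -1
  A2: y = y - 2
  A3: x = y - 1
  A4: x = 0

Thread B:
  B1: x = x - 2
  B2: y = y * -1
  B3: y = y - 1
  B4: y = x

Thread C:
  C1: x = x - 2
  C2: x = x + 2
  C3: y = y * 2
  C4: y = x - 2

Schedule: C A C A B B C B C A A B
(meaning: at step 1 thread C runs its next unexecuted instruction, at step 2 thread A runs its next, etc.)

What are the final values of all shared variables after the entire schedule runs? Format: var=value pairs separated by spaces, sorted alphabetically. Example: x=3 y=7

Step 1: thread C executes C1 (x = x - 2). Shared: x=-2 y=4. PCs: A@0 B@0 C@1
Step 2: thread A executes A1 (x = x * -1). Shared: x=2 y=4. PCs: A@1 B@0 C@1
Step 3: thread C executes C2 (x = x + 2). Shared: x=4 y=4. PCs: A@1 B@0 C@2
Step 4: thread A executes A2 (y = y - 2). Shared: x=4 y=2. PCs: A@2 B@0 C@2
Step 5: thread B executes B1 (x = x - 2). Shared: x=2 y=2. PCs: A@2 B@1 C@2
Step 6: thread B executes B2 (y = y * -1). Shared: x=2 y=-2. PCs: A@2 B@2 C@2
Step 7: thread C executes C3 (y = y * 2). Shared: x=2 y=-4. PCs: A@2 B@2 C@3
Step 8: thread B executes B3 (y = y - 1). Shared: x=2 y=-5. PCs: A@2 B@3 C@3
Step 9: thread C executes C4 (y = x - 2). Shared: x=2 y=0. PCs: A@2 B@3 C@4
Step 10: thread A executes A3 (x = y - 1). Shared: x=-1 y=0. PCs: A@3 B@3 C@4
Step 11: thread A executes A4 (x = 0). Shared: x=0 y=0. PCs: A@4 B@3 C@4
Step 12: thread B executes B4 (y = x). Shared: x=0 y=0. PCs: A@4 B@4 C@4

Answer: x=0 y=0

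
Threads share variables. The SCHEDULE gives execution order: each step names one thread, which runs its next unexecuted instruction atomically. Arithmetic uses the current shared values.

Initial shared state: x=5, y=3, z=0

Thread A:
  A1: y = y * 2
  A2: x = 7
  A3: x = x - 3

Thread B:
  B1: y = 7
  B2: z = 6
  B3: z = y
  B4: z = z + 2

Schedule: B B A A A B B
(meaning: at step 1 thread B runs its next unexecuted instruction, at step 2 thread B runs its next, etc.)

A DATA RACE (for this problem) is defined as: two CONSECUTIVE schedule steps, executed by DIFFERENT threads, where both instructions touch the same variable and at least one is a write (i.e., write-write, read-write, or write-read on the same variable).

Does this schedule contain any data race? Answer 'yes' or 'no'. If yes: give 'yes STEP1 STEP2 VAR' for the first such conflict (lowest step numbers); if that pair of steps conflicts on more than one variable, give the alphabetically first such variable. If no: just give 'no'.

Steps 1,2: same thread (B). No race.
Steps 2,3: B(r=-,w=z) vs A(r=y,w=y). No conflict.
Steps 3,4: same thread (A). No race.
Steps 4,5: same thread (A). No race.
Steps 5,6: A(r=x,w=x) vs B(r=y,w=z). No conflict.
Steps 6,7: same thread (B). No race.

Answer: no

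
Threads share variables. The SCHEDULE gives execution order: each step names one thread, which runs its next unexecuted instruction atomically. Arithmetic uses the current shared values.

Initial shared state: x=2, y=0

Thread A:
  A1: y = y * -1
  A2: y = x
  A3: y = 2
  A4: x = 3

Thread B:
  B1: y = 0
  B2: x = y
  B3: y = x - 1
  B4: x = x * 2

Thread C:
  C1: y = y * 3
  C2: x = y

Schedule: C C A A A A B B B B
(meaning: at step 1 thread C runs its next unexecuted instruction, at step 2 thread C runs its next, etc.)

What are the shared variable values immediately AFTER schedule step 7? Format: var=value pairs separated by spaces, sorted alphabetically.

Step 1: thread C executes C1 (y = y * 3). Shared: x=2 y=0. PCs: A@0 B@0 C@1
Step 2: thread C executes C2 (x = y). Shared: x=0 y=0. PCs: A@0 B@0 C@2
Step 3: thread A executes A1 (y = y * -1). Shared: x=0 y=0. PCs: A@1 B@0 C@2
Step 4: thread A executes A2 (y = x). Shared: x=0 y=0. PCs: A@2 B@0 C@2
Step 5: thread A executes A3 (y = 2). Shared: x=0 y=2. PCs: A@3 B@0 C@2
Step 6: thread A executes A4 (x = 3). Shared: x=3 y=2. PCs: A@4 B@0 C@2
Step 7: thread B executes B1 (y = 0). Shared: x=3 y=0. PCs: A@4 B@1 C@2

Answer: x=3 y=0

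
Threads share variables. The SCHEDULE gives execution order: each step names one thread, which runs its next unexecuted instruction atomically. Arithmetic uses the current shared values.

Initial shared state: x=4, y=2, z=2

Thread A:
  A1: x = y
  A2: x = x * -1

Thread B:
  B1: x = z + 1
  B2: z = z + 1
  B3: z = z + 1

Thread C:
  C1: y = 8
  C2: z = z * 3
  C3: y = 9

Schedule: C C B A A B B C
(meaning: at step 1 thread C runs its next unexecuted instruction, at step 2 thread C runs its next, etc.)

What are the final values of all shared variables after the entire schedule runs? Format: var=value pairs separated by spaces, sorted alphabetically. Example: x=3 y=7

Step 1: thread C executes C1 (y = 8). Shared: x=4 y=8 z=2. PCs: A@0 B@0 C@1
Step 2: thread C executes C2 (z = z * 3). Shared: x=4 y=8 z=6. PCs: A@0 B@0 C@2
Step 3: thread B executes B1 (x = z + 1). Shared: x=7 y=8 z=6. PCs: A@0 B@1 C@2
Step 4: thread A executes A1 (x = y). Shared: x=8 y=8 z=6. PCs: A@1 B@1 C@2
Step 5: thread A executes A2 (x = x * -1). Shared: x=-8 y=8 z=6. PCs: A@2 B@1 C@2
Step 6: thread B executes B2 (z = z + 1). Shared: x=-8 y=8 z=7. PCs: A@2 B@2 C@2
Step 7: thread B executes B3 (z = z + 1). Shared: x=-8 y=8 z=8. PCs: A@2 B@3 C@2
Step 8: thread C executes C3 (y = 9). Shared: x=-8 y=9 z=8. PCs: A@2 B@3 C@3

Answer: x=-8 y=9 z=8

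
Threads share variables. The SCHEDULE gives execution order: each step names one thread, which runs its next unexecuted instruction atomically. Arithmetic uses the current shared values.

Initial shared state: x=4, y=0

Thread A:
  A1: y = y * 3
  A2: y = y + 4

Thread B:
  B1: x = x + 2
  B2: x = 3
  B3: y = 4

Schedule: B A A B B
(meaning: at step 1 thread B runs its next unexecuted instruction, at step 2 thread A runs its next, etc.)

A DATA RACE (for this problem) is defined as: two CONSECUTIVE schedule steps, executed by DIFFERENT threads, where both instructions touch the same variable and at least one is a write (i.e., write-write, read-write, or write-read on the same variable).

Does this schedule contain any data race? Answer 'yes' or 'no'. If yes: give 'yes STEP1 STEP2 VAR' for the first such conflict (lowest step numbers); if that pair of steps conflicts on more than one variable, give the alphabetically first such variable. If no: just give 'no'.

Steps 1,2: B(r=x,w=x) vs A(r=y,w=y). No conflict.
Steps 2,3: same thread (A). No race.
Steps 3,4: A(r=y,w=y) vs B(r=-,w=x). No conflict.
Steps 4,5: same thread (B). No race.

Answer: no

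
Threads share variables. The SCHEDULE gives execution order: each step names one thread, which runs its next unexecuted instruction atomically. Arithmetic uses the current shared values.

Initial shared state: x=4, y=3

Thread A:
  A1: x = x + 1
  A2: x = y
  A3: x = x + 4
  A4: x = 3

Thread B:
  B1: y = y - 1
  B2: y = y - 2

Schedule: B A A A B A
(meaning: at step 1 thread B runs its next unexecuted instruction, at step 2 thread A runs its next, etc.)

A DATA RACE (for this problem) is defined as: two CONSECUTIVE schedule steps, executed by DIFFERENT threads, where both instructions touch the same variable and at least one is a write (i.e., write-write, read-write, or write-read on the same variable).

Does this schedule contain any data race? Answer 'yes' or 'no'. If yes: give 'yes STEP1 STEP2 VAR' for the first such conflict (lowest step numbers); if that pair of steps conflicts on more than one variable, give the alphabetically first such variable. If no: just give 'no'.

Steps 1,2: B(r=y,w=y) vs A(r=x,w=x). No conflict.
Steps 2,3: same thread (A). No race.
Steps 3,4: same thread (A). No race.
Steps 4,5: A(r=x,w=x) vs B(r=y,w=y). No conflict.
Steps 5,6: B(r=y,w=y) vs A(r=-,w=x). No conflict.

Answer: no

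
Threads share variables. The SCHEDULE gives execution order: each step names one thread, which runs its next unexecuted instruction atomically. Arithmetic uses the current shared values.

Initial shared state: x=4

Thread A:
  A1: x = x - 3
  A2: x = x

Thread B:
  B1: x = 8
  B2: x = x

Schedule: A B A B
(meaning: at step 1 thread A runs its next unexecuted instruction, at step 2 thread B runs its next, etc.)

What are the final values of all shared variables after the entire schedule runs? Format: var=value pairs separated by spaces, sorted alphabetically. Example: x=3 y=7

Answer: x=8

Derivation:
Step 1: thread A executes A1 (x = x - 3). Shared: x=1. PCs: A@1 B@0
Step 2: thread B executes B1 (x = 8). Shared: x=8. PCs: A@1 B@1
Step 3: thread A executes A2 (x = x). Shared: x=8. PCs: A@2 B@1
Step 4: thread B executes B2 (x = x). Shared: x=8. PCs: A@2 B@2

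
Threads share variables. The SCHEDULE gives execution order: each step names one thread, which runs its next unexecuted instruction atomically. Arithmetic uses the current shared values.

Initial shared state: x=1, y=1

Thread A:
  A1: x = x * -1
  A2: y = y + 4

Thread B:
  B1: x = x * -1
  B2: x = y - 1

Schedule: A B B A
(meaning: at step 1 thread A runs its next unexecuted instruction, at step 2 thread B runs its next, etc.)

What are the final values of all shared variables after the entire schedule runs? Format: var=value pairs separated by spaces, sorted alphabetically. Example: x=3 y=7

Answer: x=0 y=5

Derivation:
Step 1: thread A executes A1 (x = x * -1). Shared: x=-1 y=1. PCs: A@1 B@0
Step 2: thread B executes B1 (x = x * -1). Shared: x=1 y=1. PCs: A@1 B@1
Step 3: thread B executes B2 (x = y - 1). Shared: x=0 y=1. PCs: A@1 B@2
Step 4: thread A executes A2 (y = y + 4). Shared: x=0 y=5. PCs: A@2 B@2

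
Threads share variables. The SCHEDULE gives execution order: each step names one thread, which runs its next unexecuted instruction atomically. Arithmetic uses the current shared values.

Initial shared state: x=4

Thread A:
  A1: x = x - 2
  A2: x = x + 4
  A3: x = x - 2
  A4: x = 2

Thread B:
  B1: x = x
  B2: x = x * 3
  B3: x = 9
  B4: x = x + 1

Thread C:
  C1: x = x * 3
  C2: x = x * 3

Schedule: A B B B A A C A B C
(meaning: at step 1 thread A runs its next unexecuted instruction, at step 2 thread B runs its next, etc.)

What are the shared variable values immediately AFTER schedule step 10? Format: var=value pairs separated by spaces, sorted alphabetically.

Answer: x=9

Derivation:
Step 1: thread A executes A1 (x = x - 2). Shared: x=2. PCs: A@1 B@0 C@0
Step 2: thread B executes B1 (x = x). Shared: x=2. PCs: A@1 B@1 C@0
Step 3: thread B executes B2 (x = x * 3). Shared: x=6. PCs: A@1 B@2 C@0
Step 4: thread B executes B3 (x = 9). Shared: x=9. PCs: A@1 B@3 C@0
Step 5: thread A executes A2 (x = x + 4). Shared: x=13. PCs: A@2 B@3 C@0
Step 6: thread A executes A3 (x = x - 2). Shared: x=11. PCs: A@3 B@3 C@0
Step 7: thread C executes C1 (x = x * 3). Shared: x=33. PCs: A@3 B@3 C@1
Step 8: thread A executes A4 (x = 2). Shared: x=2. PCs: A@4 B@3 C@1
Step 9: thread B executes B4 (x = x + 1). Shared: x=3. PCs: A@4 B@4 C@1
Step 10: thread C executes C2 (x = x * 3). Shared: x=9. PCs: A@4 B@4 C@2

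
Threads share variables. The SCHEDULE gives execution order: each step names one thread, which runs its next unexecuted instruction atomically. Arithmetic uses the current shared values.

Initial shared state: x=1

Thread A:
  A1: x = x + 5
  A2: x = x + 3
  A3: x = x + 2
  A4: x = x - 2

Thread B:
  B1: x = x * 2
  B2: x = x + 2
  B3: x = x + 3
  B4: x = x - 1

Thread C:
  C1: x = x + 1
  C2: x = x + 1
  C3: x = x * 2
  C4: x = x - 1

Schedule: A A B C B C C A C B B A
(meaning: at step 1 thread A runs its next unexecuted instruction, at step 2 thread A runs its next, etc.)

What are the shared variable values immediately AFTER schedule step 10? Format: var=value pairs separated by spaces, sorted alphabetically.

Answer: x=48

Derivation:
Step 1: thread A executes A1 (x = x + 5). Shared: x=6. PCs: A@1 B@0 C@0
Step 2: thread A executes A2 (x = x + 3). Shared: x=9. PCs: A@2 B@0 C@0
Step 3: thread B executes B1 (x = x * 2). Shared: x=18. PCs: A@2 B@1 C@0
Step 4: thread C executes C1 (x = x + 1). Shared: x=19. PCs: A@2 B@1 C@1
Step 5: thread B executes B2 (x = x + 2). Shared: x=21. PCs: A@2 B@2 C@1
Step 6: thread C executes C2 (x = x + 1). Shared: x=22. PCs: A@2 B@2 C@2
Step 7: thread C executes C3 (x = x * 2). Shared: x=44. PCs: A@2 B@2 C@3
Step 8: thread A executes A3 (x = x + 2). Shared: x=46. PCs: A@3 B@2 C@3
Step 9: thread C executes C4 (x = x - 1). Shared: x=45. PCs: A@3 B@2 C@4
Step 10: thread B executes B3 (x = x + 3). Shared: x=48. PCs: A@3 B@3 C@4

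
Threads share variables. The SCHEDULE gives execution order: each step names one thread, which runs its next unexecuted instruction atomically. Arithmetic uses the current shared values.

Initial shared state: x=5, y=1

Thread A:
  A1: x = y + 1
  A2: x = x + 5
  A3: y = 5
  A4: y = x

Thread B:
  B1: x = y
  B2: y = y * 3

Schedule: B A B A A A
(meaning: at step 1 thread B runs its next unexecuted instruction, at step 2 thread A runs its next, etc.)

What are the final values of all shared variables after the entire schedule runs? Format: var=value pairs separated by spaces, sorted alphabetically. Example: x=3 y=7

Step 1: thread B executes B1 (x = y). Shared: x=1 y=1. PCs: A@0 B@1
Step 2: thread A executes A1 (x = y + 1). Shared: x=2 y=1. PCs: A@1 B@1
Step 3: thread B executes B2 (y = y * 3). Shared: x=2 y=3. PCs: A@1 B@2
Step 4: thread A executes A2 (x = x + 5). Shared: x=7 y=3. PCs: A@2 B@2
Step 5: thread A executes A3 (y = 5). Shared: x=7 y=5. PCs: A@3 B@2
Step 6: thread A executes A4 (y = x). Shared: x=7 y=7. PCs: A@4 B@2

Answer: x=7 y=7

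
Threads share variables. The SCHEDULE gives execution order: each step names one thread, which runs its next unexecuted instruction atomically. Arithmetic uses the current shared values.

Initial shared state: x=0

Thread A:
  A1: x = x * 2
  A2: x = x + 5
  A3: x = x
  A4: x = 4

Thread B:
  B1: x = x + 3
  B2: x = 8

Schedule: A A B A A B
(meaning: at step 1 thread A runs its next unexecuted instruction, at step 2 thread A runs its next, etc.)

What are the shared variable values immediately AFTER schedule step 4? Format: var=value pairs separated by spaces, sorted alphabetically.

Answer: x=8

Derivation:
Step 1: thread A executes A1 (x = x * 2). Shared: x=0. PCs: A@1 B@0
Step 2: thread A executes A2 (x = x + 5). Shared: x=5. PCs: A@2 B@0
Step 3: thread B executes B1 (x = x + 3). Shared: x=8. PCs: A@2 B@1
Step 4: thread A executes A3 (x = x). Shared: x=8. PCs: A@3 B@1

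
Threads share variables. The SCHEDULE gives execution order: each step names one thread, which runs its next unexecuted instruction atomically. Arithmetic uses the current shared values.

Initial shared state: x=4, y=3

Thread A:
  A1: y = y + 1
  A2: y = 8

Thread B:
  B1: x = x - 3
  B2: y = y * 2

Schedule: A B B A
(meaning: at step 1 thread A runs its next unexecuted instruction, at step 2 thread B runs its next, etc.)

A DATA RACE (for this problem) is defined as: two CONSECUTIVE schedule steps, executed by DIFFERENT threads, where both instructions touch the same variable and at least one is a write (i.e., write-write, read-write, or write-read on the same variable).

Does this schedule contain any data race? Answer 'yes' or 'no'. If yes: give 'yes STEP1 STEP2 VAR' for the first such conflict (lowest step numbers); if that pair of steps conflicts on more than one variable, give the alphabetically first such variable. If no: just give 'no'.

Answer: yes 3 4 y

Derivation:
Steps 1,2: A(r=y,w=y) vs B(r=x,w=x). No conflict.
Steps 2,3: same thread (B). No race.
Steps 3,4: B(y = y * 2) vs A(y = 8). RACE on y (W-W).
First conflict at steps 3,4.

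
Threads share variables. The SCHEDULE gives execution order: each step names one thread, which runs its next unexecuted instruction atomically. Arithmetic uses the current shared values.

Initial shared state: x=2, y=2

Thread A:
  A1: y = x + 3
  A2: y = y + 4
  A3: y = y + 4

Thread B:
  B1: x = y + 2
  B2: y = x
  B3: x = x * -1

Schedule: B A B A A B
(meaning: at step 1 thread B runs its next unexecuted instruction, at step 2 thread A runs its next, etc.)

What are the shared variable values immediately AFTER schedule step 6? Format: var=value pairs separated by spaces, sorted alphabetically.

Step 1: thread B executes B1 (x = y + 2). Shared: x=4 y=2. PCs: A@0 B@1
Step 2: thread A executes A1 (y = x + 3). Shared: x=4 y=7. PCs: A@1 B@1
Step 3: thread B executes B2 (y = x). Shared: x=4 y=4. PCs: A@1 B@2
Step 4: thread A executes A2 (y = y + 4). Shared: x=4 y=8. PCs: A@2 B@2
Step 5: thread A executes A3 (y = y + 4). Shared: x=4 y=12. PCs: A@3 B@2
Step 6: thread B executes B3 (x = x * -1). Shared: x=-4 y=12. PCs: A@3 B@3

Answer: x=-4 y=12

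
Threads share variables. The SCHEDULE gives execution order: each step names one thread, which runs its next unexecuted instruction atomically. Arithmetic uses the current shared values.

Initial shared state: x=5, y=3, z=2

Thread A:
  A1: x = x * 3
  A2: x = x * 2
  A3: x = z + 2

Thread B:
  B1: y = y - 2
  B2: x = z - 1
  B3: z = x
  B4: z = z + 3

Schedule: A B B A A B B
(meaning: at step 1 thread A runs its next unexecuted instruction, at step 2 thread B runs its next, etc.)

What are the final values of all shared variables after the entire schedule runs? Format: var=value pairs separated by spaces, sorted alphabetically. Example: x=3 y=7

Answer: x=4 y=1 z=7

Derivation:
Step 1: thread A executes A1 (x = x * 3). Shared: x=15 y=3 z=2. PCs: A@1 B@0
Step 2: thread B executes B1 (y = y - 2). Shared: x=15 y=1 z=2. PCs: A@1 B@1
Step 3: thread B executes B2 (x = z - 1). Shared: x=1 y=1 z=2. PCs: A@1 B@2
Step 4: thread A executes A2 (x = x * 2). Shared: x=2 y=1 z=2. PCs: A@2 B@2
Step 5: thread A executes A3 (x = z + 2). Shared: x=4 y=1 z=2. PCs: A@3 B@2
Step 6: thread B executes B3 (z = x). Shared: x=4 y=1 z=4. PCs: A@3 B@3
Step 7: thread B executes B4 (z = z + 3). Shared: x=4 y=1 z=7. PCs: A@3 B@4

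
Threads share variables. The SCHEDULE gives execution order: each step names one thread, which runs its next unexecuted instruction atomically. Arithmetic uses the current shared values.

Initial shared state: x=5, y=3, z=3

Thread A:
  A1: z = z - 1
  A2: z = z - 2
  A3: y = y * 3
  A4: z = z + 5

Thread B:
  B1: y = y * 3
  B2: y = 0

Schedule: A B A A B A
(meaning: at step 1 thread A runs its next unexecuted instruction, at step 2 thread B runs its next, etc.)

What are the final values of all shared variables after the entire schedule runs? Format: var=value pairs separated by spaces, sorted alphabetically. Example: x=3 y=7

Answer: x=5 y=0 z=5

Derivation:
Step 1: thread A executes A1 (z = z - 1). Shared: x=5 y=3 z=2. PCs: A@1 B@0
Step 2: thread B executes B1 (y = y * 3). Shared: x=5 y=9 z=2. PCs: A@1 B@1
Step 3: thread A executes A2 (z = z - 2). Shared: x=5 y=9 z=0. PCs: A@2 B@1
Step 4: thread A executes A3 (y = y * 3). Shared: x=5 y=27 z=0. PCs: A@3 B@1
Step 5: thread B executes B2 (y = 0). Shared: x=5 y=0 z=0. PCs: A@3 B@2
Step 6: thread A executes A4 (z = z + 5). Shared: x=5 y=0 z=5. PCs: A@4 B@2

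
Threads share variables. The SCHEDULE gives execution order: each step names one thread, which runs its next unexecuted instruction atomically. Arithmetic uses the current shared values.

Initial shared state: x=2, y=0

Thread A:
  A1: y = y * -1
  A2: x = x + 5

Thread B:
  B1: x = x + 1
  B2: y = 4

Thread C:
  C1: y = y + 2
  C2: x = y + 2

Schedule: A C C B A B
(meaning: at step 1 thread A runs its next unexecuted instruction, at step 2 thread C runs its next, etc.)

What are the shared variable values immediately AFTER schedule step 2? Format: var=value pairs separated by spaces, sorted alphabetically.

Step 1: thread A executes A1 (y = y * -1). Shared: x=2 y=0. PCs: A@1 B@0 C@0
Step 2: thread C executes C1 (y = y + 2). Shared: x=2 y=2. PCs: A@1 B@0 C@1

Answer: x=2 y=2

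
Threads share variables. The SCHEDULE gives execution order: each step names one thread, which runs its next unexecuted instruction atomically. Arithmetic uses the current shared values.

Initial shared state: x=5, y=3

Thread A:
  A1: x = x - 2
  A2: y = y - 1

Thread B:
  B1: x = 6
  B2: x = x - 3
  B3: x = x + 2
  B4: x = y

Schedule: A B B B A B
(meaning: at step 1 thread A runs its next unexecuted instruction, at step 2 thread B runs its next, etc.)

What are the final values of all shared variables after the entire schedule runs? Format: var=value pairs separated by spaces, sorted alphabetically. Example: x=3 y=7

Answer: x=2 y=2

Derivation:
Step 1: thread A executes A1 (x = x - 2). Shared: x=3 y=3. PCs: A@1 B@0
Step 2: thread B executes B1 (x = 6). Shared: x=6 y=3. PCs: A@1 B@1
Step 3: thread B executes B2 (x = x - 3). Shared: x=3 y=3. PCs: A@1 B@2
Step 4: thread B executes B3 (x = x + 2). Shared: x=5 y=3. PCs: A@1 B@3
Step 5: thread A executes A2 (y = y - 1). Shared: x=5 y=2. PCs: A@2 B@3
Step 6: thread B executes B4 (x = y). Shared: x=2 y=2. PCs: A@2 B@4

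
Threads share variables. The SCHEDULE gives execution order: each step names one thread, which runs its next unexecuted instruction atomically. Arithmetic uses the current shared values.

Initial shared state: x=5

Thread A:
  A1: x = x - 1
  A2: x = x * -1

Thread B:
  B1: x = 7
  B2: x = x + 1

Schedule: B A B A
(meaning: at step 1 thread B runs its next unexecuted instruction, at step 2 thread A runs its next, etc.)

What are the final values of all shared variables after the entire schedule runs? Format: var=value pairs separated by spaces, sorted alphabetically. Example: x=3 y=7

Answer: x=-7

Derivation:
Step 1: thread B executes B1 (x = 7). Shared: x=7. PCs: A@0 B@1
Step 2: thread A executes A1 (x = x - 1). Shared: x=6. PCs: A@1 B@1
Step 3: thread B executes B2 (x = x + 1). Shared: x=7. PCs: A@1 B@2
Step 4: thread A executes A2 (x = x * -1). Shared: x=-7. PCs: A@2 B@2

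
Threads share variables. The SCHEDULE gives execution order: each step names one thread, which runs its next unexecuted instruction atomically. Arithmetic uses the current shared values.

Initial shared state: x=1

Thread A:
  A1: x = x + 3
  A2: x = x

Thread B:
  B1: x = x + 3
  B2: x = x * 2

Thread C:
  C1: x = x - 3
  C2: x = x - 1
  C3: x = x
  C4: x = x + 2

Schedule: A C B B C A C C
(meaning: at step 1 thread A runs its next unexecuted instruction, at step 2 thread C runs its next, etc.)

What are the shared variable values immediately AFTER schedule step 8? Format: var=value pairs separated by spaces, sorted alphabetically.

Step 1: thread A executes A1 (x = x + 3). Shared: x=4. PCs: A@1 B@0 C@0
Step 2: thread C executes C1 (x = x - 3). Shared: x=1. PCs: A@1 B@0 C@1
Step 3: thread B executes B1 (x = x + 3). Shared: x=4. PCs: A@1 B@1 C@1
Step 4: thread B executes B2 (x = x * 2). Shared: x=8. PCs: A@1 B@2 C@1
Step 5: thread C executes C2 (x = x - 1). Shared: x=7. PCs: A@1 B@2 C@2
Step 6: thread A executes A2 (x = x). Shared: x=7. PCs: A@2 B@2 C@2
Step 7: thread C executes C3 (x = x). Shared: x=7. PCs: A@2 B@2 C@3
Step 8: thread C executes C4 (x = x + 2). Shared: x=9. PCs: A@2 B@2 C@4

Answer: x=9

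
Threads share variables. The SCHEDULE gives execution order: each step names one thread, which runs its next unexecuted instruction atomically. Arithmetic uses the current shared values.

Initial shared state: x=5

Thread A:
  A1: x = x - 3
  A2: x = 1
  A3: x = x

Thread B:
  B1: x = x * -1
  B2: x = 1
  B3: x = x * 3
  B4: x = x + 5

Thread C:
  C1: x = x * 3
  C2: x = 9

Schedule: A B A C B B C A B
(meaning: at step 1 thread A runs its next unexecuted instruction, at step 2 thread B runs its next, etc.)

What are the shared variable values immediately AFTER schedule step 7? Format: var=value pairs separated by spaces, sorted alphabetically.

Answer: x=9

Derivation:
Step 1: thread A executes A1 (x = x - 3). Shared: x=2. PCs: A@1 B@0 C@0
Step 2: thread B executes B1 (x = x * -1). Shared: x=-2. PCs: A@1 B@1 C@0
Step 3: thread A executes A2 (x = 1). Shared: x=1. PCs: A@2 B@1 C@0
Step 4: thread C executes C1 (x = x * 3). Shared: x=3. PCs: A@2 B@1 C@1
Step 5: thread B executes B2 (x = 1). Shared: x=1. PCs: A@2 B@2 C@1
Step 6: thread B executes B3 (x = x * 3). Shared: x=3. PCs: A@2 B@3 C@1
Step 7: thread C executes C2 (x = 9). Shared: x=9. PCs: A@2 B@3 C@2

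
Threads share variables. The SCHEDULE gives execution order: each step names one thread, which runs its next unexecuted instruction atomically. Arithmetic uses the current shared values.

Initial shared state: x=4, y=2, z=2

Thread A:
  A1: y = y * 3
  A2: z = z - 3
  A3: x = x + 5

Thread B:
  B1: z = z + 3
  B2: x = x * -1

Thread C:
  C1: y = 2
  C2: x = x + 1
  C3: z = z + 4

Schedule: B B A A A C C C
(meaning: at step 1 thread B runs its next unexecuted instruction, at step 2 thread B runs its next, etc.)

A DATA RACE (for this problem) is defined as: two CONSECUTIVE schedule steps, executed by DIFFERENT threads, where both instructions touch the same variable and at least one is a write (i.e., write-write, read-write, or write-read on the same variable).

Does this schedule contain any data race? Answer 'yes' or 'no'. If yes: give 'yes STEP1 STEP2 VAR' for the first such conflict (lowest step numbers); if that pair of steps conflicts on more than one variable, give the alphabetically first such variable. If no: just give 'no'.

Answer: no

Derivation:
Steps 1,2: same thread (B). No race.
Steps 2,3: B(r=x,w=x) vs A(r=y,w=y). No conflict.
Steps 3,4: same thread (A). No race.
Steps 4,5: same thread (A). No race.
Steps 5,6: A(r=x,w=x) vs C(r=-,w=y). No conflict.
Steps 6,7: same thread (C). No race.
Steps 7,8: same thread (C). No race.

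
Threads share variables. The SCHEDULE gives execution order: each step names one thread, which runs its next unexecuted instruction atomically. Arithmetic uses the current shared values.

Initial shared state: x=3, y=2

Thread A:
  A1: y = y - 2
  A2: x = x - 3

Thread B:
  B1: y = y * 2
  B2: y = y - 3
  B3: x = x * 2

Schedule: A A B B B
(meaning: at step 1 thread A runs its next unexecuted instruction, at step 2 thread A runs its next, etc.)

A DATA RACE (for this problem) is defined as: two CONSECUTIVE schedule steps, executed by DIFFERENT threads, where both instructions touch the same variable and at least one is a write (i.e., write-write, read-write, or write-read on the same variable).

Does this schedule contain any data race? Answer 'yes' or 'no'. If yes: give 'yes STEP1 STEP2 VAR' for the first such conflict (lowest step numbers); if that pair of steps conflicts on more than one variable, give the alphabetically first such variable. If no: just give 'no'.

Answer: no

Derivation:
Steps 1,2: same thread (A). No race.
Steps 2,3: A(r=x,w=x) vs B(r=y,w=y). No conflict.
Steps 3,4: same thread (B). No race.
Steps 4,5: same thread (B). No race.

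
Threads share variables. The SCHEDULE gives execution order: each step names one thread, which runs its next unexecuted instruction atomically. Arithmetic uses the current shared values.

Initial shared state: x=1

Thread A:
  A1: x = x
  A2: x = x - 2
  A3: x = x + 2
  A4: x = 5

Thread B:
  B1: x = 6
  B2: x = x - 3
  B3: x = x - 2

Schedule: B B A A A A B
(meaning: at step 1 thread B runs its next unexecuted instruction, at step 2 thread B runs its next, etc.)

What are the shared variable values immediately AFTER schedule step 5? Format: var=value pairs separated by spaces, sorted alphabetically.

Answer: x=3

Derivation:
Step 1: thread B executes B1 (x = 6). Shared: x=6. PCs: A@0 B@1
Step 2: thread B executes B2 (x = x - 3). Shared: x=3. PCs: A@0 B@2
Step 3: thread A executes A1 (x = x). Shared: x=3. PCs: A@1 B@2
Step 4: thread A executes A2 (x = x - 2). Shared: x=1. PCs: A@2 B@2
Step 5: thread A executes A3 (x = x + 2). Shared: x=3. PCs: A@3 B@2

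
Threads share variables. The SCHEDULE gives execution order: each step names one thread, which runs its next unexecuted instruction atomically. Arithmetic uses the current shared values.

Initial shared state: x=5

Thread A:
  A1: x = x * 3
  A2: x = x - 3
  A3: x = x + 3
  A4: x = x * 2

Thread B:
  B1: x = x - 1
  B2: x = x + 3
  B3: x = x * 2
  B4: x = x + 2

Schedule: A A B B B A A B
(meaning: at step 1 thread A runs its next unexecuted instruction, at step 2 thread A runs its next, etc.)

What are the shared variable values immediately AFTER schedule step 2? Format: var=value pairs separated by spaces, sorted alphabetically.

Step 1: thread A executes A1 (x = x * 3). Shared: x=15. PCs: A@1 B@0
Step 2: thread A executes A2 (x = x - 3). Shared: x=12. PCs: A@2 B@0

Answer: x=12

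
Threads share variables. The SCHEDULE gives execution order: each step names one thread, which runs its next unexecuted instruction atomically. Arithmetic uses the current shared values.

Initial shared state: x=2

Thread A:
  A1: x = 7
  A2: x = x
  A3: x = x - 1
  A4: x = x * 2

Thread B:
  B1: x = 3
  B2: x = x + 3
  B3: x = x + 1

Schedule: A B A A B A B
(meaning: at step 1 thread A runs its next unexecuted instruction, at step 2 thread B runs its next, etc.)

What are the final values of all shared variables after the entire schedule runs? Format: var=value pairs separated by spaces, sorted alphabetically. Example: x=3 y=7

Step 1: thread A executes A1 (x = 7). Shared: x=7. PCs: A@1 B@0
Step 2: thread B executes B1 (x = 3). Shared: x=3. PCs: A@1 B@1
Step 3: thread A executes A2 (x = x). Shared: x=3. PCs: A@2 B@1
Step 4: thread A executes A3 (x = x - 1). Shared: x=2. PCs: A@3 B@1
Step 5: thread B executes B2 (x = x + 3). Shared: x=5. PCs: A@3 B@2
Step 6: thread A executes A4 (x = x * 2). Shared: x=10. PCs: A@4 B@2
Step 7: thread B executes B3 (x = x + 1). Shared: x=11. PCs: A@4 B@3

Answer: x=11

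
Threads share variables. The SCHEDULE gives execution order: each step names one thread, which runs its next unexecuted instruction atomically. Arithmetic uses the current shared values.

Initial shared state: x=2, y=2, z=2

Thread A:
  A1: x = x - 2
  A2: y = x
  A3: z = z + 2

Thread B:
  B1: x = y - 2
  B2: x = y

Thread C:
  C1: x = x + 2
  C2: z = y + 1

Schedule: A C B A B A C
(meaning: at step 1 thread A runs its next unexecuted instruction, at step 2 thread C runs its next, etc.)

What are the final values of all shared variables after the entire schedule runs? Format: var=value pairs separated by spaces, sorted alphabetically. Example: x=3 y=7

Step 1: thread A executes A1 (x = x - 2). Shared: x=0 y=2 z=2. PCs: A@1 B@0 C@0
Step 2: thread C executes C1 (x = x + 2). Shared: x=2 y=2 z=2. PCs: A@1 B@0 C@1
Step 3: thread B executes B1 (x = y - 2). Shared: x=0 y=2 z=2. PCs: A@1 B@1 C@1
Step 4: thread A executes A2 (y = x). Shared: x=0 y=0 z=2. PCs: A@2 B@1 C@1
Step 5: thread B executes B2 (x = y). Shared: x=0 y=0 z=2. PCs: A@2 B@2 C@1
Step 6: thread A executes A3 (z = z + 2). Shared: x=0 y=0 z=4. PCs: A@3 B@2 C@1
Step 7: thread C executes C2 (z = y + 1). Shared: x=0 y=0 z=1. PCs: A@3 B@2 C@2

Answer: x=0 y=0 z=1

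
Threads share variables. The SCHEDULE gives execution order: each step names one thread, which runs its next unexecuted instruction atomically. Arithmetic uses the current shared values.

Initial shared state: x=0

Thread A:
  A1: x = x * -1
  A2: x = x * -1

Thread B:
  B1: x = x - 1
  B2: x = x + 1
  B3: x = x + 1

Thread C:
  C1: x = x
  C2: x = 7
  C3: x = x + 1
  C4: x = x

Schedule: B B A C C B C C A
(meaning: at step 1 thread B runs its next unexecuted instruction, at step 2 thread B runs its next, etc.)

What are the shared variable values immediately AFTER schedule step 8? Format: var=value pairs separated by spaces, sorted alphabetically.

Step 1: thread B executes B1 (x = x - 1). Shared: x=-1. PCs: A@0 B@1 C@0
Step 2: thread B executes B2 (x = x + 1). Shared: x=0. PCs: A@0 B@2 C@0
Step 3: thread A executes A1 (x = x * -1). Shared: x=0. PCs: A@1 B@2 C@0
Step 4: thread C executes C1 (x = x). Shared: x=0. PCs: A@1 B@2 C@1
Step 5: thread C executes C2 (x = 7). Shared: x=7. PCs: A@1 B@2 C@2
Step 6: thread B executes B3 (x = x + 1). Shared: x=8. PCs: A@1 B@3 C@2
Step 7: thread C executes C3 (x = x + 1). Shared: x=9. PCs: A@1 B@3 C@3
Step 8: thread C executes C4 (x = x). Shared: x=9. PCs: A@1 B@3 C@4

Answer: x=9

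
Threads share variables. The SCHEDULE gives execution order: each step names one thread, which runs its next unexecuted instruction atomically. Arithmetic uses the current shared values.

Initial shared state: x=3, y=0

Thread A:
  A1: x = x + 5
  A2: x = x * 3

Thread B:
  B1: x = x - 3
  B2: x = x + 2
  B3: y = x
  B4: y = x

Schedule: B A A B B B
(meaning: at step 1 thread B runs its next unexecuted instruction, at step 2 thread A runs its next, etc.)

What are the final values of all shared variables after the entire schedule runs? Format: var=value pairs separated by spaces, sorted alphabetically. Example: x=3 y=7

Answer: x=17 y=17

Derivation:
Step 1: thread B executes B1 (x = x - 3). Shared: x=0 y=0. PCs: A@0 B@1
Step 2: thread A executes A1 (x = x + 5). Shared: x=5 y=0. PCs: A@1 B@1
Step 3: thread A executes A2 (x = x * 3). Shared: x=15 y=0. PCs: A@2 B@1
Step 4: thread B executes B2 (x = x + 2). Shared: x=17 y=0. PCs: A@2 B@2
Step 5: thread B executes B3 (y = x). Shared: x=17 y=17. PCs: A@2 B@3
Step 6: thread B executes B4 (y = x). Shared: x=17 y=17. PCs: A@2 B@4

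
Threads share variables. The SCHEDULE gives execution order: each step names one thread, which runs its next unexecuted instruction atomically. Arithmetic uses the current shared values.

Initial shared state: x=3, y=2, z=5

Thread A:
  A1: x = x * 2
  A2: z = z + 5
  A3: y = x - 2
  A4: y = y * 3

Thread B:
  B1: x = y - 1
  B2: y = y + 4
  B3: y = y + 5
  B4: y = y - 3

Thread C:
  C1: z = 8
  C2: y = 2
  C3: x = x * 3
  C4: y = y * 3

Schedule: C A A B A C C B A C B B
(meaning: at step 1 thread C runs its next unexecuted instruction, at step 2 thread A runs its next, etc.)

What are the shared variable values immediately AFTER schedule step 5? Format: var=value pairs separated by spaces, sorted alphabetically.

Answer: x=1 y=-1 z=13

Derivation:
Step 1: thread C executes C1 (z = 8). Shared: x=3 y=2 z=8. PCs: A@0 B@0 C@1
Step 2: thread A executes A1 (x = x * 2). Shared: x=6 y=2 z=8. PCs: A@1 B@0 C@1
Step 3: thread A executes A2 (z = z + 5). Shared: x=6 y=2 z=13. PCs: A@2 B@0 C@1
Step 4: thread B executes B1 (x = y - 1). Shared: x=1 y=2 z=13. PCs: A@2 B@1 C@1
Step 5: thread A executes A3 (y = x - 2). Shared: x=1 y=-1 z=13. PCs: A@3 B@1 C@1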